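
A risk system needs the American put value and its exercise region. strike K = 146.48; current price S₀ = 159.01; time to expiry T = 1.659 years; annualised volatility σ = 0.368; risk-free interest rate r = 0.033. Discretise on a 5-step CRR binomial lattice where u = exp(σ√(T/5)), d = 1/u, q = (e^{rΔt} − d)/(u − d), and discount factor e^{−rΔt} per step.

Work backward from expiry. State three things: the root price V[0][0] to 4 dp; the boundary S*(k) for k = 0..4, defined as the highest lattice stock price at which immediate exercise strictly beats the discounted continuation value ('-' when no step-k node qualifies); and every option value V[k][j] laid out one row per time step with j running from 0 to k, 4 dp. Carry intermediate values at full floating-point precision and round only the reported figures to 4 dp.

price = 20.5752
boundary = - - - 84.1870 104.0650
tree:
20.5752
30.8948 9.5554
44.8517 16.0623 2.5275
62.2930 26.4616 4.8487 0.0000
78.3741 42.4150 9.3014 0.0000 0.0000
91.3834 62.2930 17.8434 0.0000 0.0000 0.0000

Δt=0.33180, u=1.23612, d=0.80898, q=0.47298, disc=e^(-rΔt)=0.98911
k=5 terminal: V=max(K-S,0) → 91.3834 62.2930 17.8434 0.0000 0.0000 0.0000
k=4: j=0 S=68.1059 intr=78.3741 cont=76.7789 V=78.3741[EX]; j=1 S=104.0650 intr=42.4150 cont=40.8199 V=42.4150[EX]; j=2 S=159.0100 intr=0.0000 cont=9.3014 V=9.3014[hold]; j=3 S=242.9652 intr=0.0000 cont=0.0000 V=0.0000[hold]; j=4 S=371.2478 intr=0.0000 cont=0.0000 V=0.0000[hold]  S*(4)=104.0650
k=3: j=0 S=84.1870 intr=62.2930 cont=60.6979 V=62.2930[EX]; j=1 S=128.6366 intr=17.8434 cont=26.4616 V=26.4616[hold]; j=2 S=196.5551 intr=0.0000 cont=4.8487 V=4.8487[hold]; j=3 S=300.3337 intr=0.0000 cont=0.0000 V=0.0000[hold]  S*(3)=84.1870
k=2: j=0 S=104.0650 intr=42.4150 cont=44.8517 V=44.8517[hold]; j=1 S=159.0100 intr=0.0000 cont=16.0623 V=16.0623[hold]; j=2 S=242.9652 intr=0.0000 cont=2.5275 V=2.5275[hold]  S*(2)=-
k=1: j=0 S=128.6366 intr=17.8434 cont=30.8948 V=30.8948[hold]; j=1 S=196.5551 intr=0.0000 cont=9.5554 V=9.5554[hold]  S*(1)=-
k=0: j=0 S=159.0100 intr=0.0000 cont=20.5752 V=20.5752[hold]  S*(0)=-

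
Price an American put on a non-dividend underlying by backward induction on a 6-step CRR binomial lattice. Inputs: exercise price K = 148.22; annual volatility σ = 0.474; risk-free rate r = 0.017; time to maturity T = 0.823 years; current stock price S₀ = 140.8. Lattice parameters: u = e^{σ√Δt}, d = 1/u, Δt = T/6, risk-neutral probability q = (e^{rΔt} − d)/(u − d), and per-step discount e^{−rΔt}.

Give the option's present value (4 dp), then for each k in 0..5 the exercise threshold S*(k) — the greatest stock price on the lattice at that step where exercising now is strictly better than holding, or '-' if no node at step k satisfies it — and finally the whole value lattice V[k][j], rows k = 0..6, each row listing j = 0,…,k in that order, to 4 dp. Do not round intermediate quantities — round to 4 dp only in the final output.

price = 27.5345
boundary = - - - 83.1535 99.1109 118.1305
tree:
27.5345
38.0795 15.4350
50.8522 23.4480 6.2132
65.0665 34.6119 10.6097 1.1420
78.4546 49.1091 17.9614 2.1310 0.0000
89.6872 65.0665 30.0895 3.9764 0.0000 0.0000
99.1113 78.4546 49.1091 7.4200 0.0000 0.0000 0.0000

Δt=0.13717  u=1.19190  d=0.83899  q=0.46284  discount=0.99767
step 6 (expiry): payoffs max(K−S,0) = 99.1113 78.4546 49.1091 7.4200 0.0000 0.0000 0.0000
step 5: (k=5,j=0): S=58.5328, (K−S)⁺=89.6872, hold=89.3420 ⇒ V=89.6872 exercise | (k=5,j=1): S=83.1535, (K−S)⁺=65.0665, hold=64.7213 ⇒ V=65.0665 exercise | (k=5,j=2): S=118.1305, (K−S)⁺=30.0895, hold=29.7443 ⇒ V=30.0895 exercise | (k=5,j=3): S=167.8199, (K−S)⁺=0.0000, hold=3.9764 ⇒ V=3.9764 continue | (k=5,j=4): S=238.4102, (K−S)⁺=0.0000, hold=0.0000 ⇒ V=0.0000 continue | (k=5,j=5): S=338.6930, (K−S)⁺=0.0000, hold=0.0000 ⇒ V=0.0000 continue  boundary S*=118.1305
step 4: (k=4,j=0): S=69.7654, (K−S)⁺=78.4546, hold=78.1094 ⇒ V=78.4546 exercise | (k=4,j=1): S=99.1109, (K−S)⁺=49.1091, hold=48.7639 ⇒ V=49.1091 exercise | (k=4,j=2): S=140.8000, (K−S)⁺=7.4200, hold=17.9614 ⇒ V=17.9614 continue | (k=4,j=3): S=200.0249, (K−S)⁺=0.0000, hold=2.1310 ⇒ V=2.1310 continue | (k=4,j=4): S=284.1617, (K−S)⁺=0.0000, hold=0.0000 ⇒ V=0.0000 continue  boundary S*=99.1109
step 3: (k=3,j=0): S=83.1535, (K−S)⁺=65.0665, hold=64.7213 ⇒ V=65.0665 exercise | (k=3,j=1): S=118.1305, (K−S)⁺=30.0895, hold=34.6119 ⇒ V=34.6119 continue | (k=3,j=2): S=167.8199, (K−S)⁺=0.0000, hold=10.6097 ⇒ V=10.6097 continue | (k=3,j=3): S=238.4102, (K−S)⁺=0.0000, hold=1.1420 ⇒ V=1.1420 continue  boundary S*=83.1535
step 2: (k=2,j=0): S=99.1109, (K−S)⁺=49.1091, hold=50.8522 ⇒ V=50.8522 continue | (k=2,j=1): S=140.8000, (K−S)⁺=7.4200, hold=23.4480 ⇒ V=23.4480 continue | (k=2,j=2): S=200.0249, (K−S)⁺=0.0000, hold=6.2132 ⇒ V=6.2132 continue  boundary S*=-
step 1: (k=1,j=0): S=118.1305, (K−S)⁺=30.0895, hold=38.0795 ⇒ V=38.0795 continue | (k=1,j=1): S=167.8199, (K−S)⁺=0.0000, hold=15.4350 ⇒ V=15.4350 continue  boundary S*=-
step 0: (k=0,j=0): S=140.8000, (K−S)⁺=7.4200, hold=27.5345 ⇒ V=27.5345 continue  boundary S*=-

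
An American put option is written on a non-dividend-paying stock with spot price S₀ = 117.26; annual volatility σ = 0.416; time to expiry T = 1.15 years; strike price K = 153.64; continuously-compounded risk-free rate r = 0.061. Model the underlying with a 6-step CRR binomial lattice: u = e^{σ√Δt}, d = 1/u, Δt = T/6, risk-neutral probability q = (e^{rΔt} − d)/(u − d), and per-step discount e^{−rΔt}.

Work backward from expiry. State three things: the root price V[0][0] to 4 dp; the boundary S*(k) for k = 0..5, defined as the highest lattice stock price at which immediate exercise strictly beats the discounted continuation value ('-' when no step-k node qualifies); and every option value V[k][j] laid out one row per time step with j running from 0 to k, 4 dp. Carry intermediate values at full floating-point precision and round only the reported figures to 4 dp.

price = 41.3060
boundary = - 97.7360 81.4628 97.7360 81.4628 97.7360
tree:
41.3060
55.9040 26.9084
72.1772 39.6171 14.1554
85.7409 55.9040 23.3975 4.7505
97.0462 72.1772 37.2403 9.3636 0.0000
106.4692 85.7409 55.9040 18.4567 0.0000 0.0000
114.3232 97.0462 72.1772 36.3800 0.0000 0.0000 0.0000

Δt=0.19167  u=1.19976  d=0.83350  q=0.48670  discount=0.98838
step 6 (expiry): payoffs max(K−S,0) = 114.3232 97.0462 72.1772 36.3800 0.0000 0.0000 0.0000
step 5: (k=5,j=0): S=47.1708, (K−S)⁺=106.4692, hold=104.6834 ⇒ V=106.4692 exercise | (k=5,j=1): S=67.8991, (K−S)⁺=85.7409, hold=83.9551 ⇒ V=85.7409 exercise | (k=5,j=2): S=97.7360, (K−S)⁺=55.9040, hold=54.1182 ⇒ V=55.9040 exercise | (k=5,j=3): S=140.6842, (K−S)⁺=12.9558, hold=18.4567 ⇒ V=18.4567 continue | (k=5,j=4): S=202.5051, (K−S)⁺=0.0000, hold=0.0000 ⇒ V=0.0000 continue | (k=5,j=5): S=291.4920, (K−S)⁺=0.0000, hold=0.0000 ⇒ V=0.0000 continue  boundary S*=97.7360
step 4: (k=4,j=0): S=56.5938, (K−S)⁺=97.0462, hold=95.2604 ⇒ V=97.0462 exercise | (k=4,j=1): S=81.4628, (K−S)⁺=72.1772, hold=70.3914 ⇒ V=72.1772 exercise | (k=4,j=2): S=117.2600, (K−S)⁺=36.3800, hold=37.2403 ⇒ V=37.2403 continue | (k=4,j=3): S=168.7876, (K−S)⁺=0.0000, hold=9.3636 ⇒ V=9.3636 continue | (k=4,j=4): S=242.9580, (K−S)⁺=0.0000, hold=0.0000 ⇒ V=0.0000 continue  boundary S*=81.4628
step 3: (k=3,j=0): S=67.8991, (K−S)⁺=85.7409, hold=83.9551 ⇒ V=85.7409 exercise | (k=3,j=1): S=97.7360, (K−S)⁺=55.9040, hold=54.5320 ⇒ V=55.9040 exercise | (k=3,j=2): S=140.6842, (K−S)⁺=12.9558, hold=23.3975 ⇒ V=23.3975 continue | (k=3,j=3): S=202.5051, (K−S)⁺=0.0000, hold=4.7505 ⇒ V=4.7505 continue  boundary S*=97.7360
step 2: (k=2,j=0): S=81.4628, (K−S)⁺=72.1772, hold=70.3914 ⇒ V=72.1772 exercise | (k=2,j=1): S=117.2600, (K−S)⁺=36.3800, hold=39.6171 ⇒ V=39.6171 continue | (k=2,j=2): S=168.7876, (K−S)⁺=0.0000, hold=14.1554 ⇒ V=14.1554 continue  boundary S*=81.4628
step 1: (k=1,j=0): S=97.7360, (K−S)⁺=55.9040, hold=55.6753 ⇒ V=55.9040 exercise | (k=1,j=1): S=140.6842, (K−S)⁺=12.9558, hold=26.9084 ⇒ V=26.9084 continue  boundary S*=97.7360
step 0: (k=0,j=0): S=117.2600, (K−S)⁺=36.3800, hold=41.3060 ⇒ V=41.3060 continue  boundary S*=-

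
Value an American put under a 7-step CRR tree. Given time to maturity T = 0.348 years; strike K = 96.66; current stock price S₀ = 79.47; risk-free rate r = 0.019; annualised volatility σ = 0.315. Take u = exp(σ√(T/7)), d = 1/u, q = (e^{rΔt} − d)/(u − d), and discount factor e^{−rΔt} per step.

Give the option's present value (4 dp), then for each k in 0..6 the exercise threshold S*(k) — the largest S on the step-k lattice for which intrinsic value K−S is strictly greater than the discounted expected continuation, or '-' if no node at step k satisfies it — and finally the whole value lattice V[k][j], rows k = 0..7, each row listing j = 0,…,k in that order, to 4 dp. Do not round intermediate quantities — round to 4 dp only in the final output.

Δt=0.04971  u=1.07276  d=0.93218  q=0.48917  discount=0.99906
step 7 (expiry): payoffs max(K−S,0) = 48.0545 40.7241 32.2882 22.5800 11.4078 0.0000 0.0000 0.0000
step 6: (k=6,j=0): S=52.1421, (K−S)⁺=44.5179, hold=44.4267 ⇒ V=44.5179 exercise | (k=6,j=1): S=60.0058, (K−S)⁺=36.6542, hold=36.5629 ⇒ V=36.6542 exercise | (k=6,j=2): S=69.0555, (K−S)⁺=27.6045, hold=27.5133 ⇒ V=27.6045 exercise | (k=6,j=3): S=79.4700, (K−S)⁺=17.1900, hold=17.0987 ⇒ V=17.1900 exercise | (k=6,j=4): S=91.4552, (K−S)⁺=5.2048, hold=5.8219 ⇒ V=5.8219 continue | (k=6,j=5): S=105.2478, (K−S)⁺=0.0000, hold=0.0000 ⇒ V=0.0000 continue | (k=6,j=6): S=121.1207, (K−S)⁺=0.0000, hold=0.0000 ⇒ V=0.0000 continue  boundary S*=79.4700
step 5: (k=5,j=0): S=55.9359, (K−S)⁺=40.7241, hold=40.6328 ⇒ V=40.7241 exercise | (k=5,j=1): S=64.3718, (K−S)⁺=32.2882, hold=32.1969 ⇒ V=32.2882 exercise | (k=5,j=2): S=74.0800, (K−S)⁺=22.5800, hold=22.4888 ⇒ V=22.5800 exercise | (k=5,j=3): S=85.2522, (K−S)⁺=11.4078, hold=11.6181 ⇒ V=11.6181 continue | (k=5,j=4): S=98.1094, (K−S)⁺=0.0000, hold=2.9712 ⇒ V=2.9712 continue | (k=5,j=5): S=112.9057, (K−S)⁺=0.0000, hold=0.0000 ⇒ V=0.0000 continue  boundary S*=74.0800
step 4: (k=4,j=0): S=60.0058, (K−S)⁺=36.6542, hold=36.5629 ⇒ V=36.6542 exercise | (k=4,j=1): S=69.0555, (K−S)⁺=27.6045, hold=27.5133 ⇒ V=27.6045 exercise | (k=4,j=2): S=79.4700, (K−S)⁺=17.1900, hold=17.2015 ⇒ V=17.2015 continue | (k=4,j=3): S=91.4552, (K−S)⁺=5.2048, hold=7.3813 ⇒ V=7.3813 continue | (k=4,j=4): S=105.2478, (K−S)⁺=0.0000, hold=1.5163 ⇒ V=1.5163 continue  boundary S*=69.0555
step 3: (k=3,j=0): S=64.3718, (K−S)⁺=32.2882, hold=32.1969 ⇒ V=32.2882 exercise | (k=3,j=1): S=74.0800, (K−S)⁺=22.5800, hold=22.4944 ⇒ V=22.5800 exercise | (k=3,j=2): S=85.2522, (K−S)⁺=11.4078, hold=12.3861 ⇒ V=12.3861 continue | (k=3,j=3): S=98.1094, (K−S)⁺=0.0000, hold=4.5081 ⇒ V=4.5081 continue  boundary S*=74.0800
step 2: (k=2,j=0): S=69.0555, (K−S)⁺=27.6045, hold=27.5133 ⇒ V=27.6045 exercise | (k=2,j=1): S=79.4700, (K−S)⁺=17.1900, hold=17.5768 ⇒ V=17.5768 continue | (k=2,j=2): S=91.4552, (K−S)⁺=5.2048, hold=8.5243 ⇒ V=8.5243 continue  boundary S*=69.0555
step 1: (k=1,j=0): S=74.0800, (K−S)⁺=22.5800, hold=22.6778 ⇒ V=22.6778 continue | (k=1,j=1): S=85.2522, (K−S)⁺=11.4078, hold=13.1362 ⇒ V=13.1362 continue  boundary S*=-
step 0: (k=0,j=0): S=79.4700, (K−S)⁺=17.1900, hold=17.9933 ⇒ V=17.9933 continue  boundary S*=-

price = 17.9933
boundary = - - 69.0555 74.0800 69.0555 74.0800 79.4700
tree:
17.9933
22.6778 13.1362
27.6045 17.5768 8.5243
32.2882 22.5800 12.3861 4.5081
36.6542 27.6045 17.2015 7.3813 1.5163
40.7241 32.2882 22.5800 11.6181 2.9712 0.0000
44.5179 36.6542 27.6045 17.1900 5.8219 0.0000 0.0000
48.0545 40.7241 32.2882 22.5800 11.4078 0.0000 0.0000 0.0000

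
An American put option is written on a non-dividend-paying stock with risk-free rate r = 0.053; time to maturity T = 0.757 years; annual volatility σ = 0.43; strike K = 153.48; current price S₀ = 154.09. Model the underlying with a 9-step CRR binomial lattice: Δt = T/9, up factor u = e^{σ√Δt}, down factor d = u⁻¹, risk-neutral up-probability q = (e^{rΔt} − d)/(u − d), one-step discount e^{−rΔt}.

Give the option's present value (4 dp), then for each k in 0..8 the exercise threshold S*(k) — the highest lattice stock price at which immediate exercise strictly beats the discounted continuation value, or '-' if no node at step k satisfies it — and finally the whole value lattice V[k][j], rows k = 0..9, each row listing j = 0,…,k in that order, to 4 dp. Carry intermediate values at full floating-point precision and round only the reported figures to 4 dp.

Δt=0.08411, u=1.13282, d=0.88275, q=0.48673, disc=e^(-rΔt)=0.99555
k=9 terminal: V=max(K-S,0) → 103.3228 89.1144 70.8812 47.4829 17.4564 0.0000 0.0000 0.0000 0.0000 0.0000
k=8: j=0 S=56.8190 intr=96.6610 cont=95.9783 V=96.6610[EX]; j=1 S=72.9145 intr=80.5655 cont=79.8828 V=80.5655[EX]; j=2 S=93.5694 intr=59.9106 cont=59.2279 V=59.9106[EX]; j=3 S=120.0755 intr=33.4045 cont=32.7219 V=33.4045[EX]; j=4 S=154.0900 intr=0.0000 cont=8.9200 V=8.9200[hold]; j=5 S=197.7401 intr=0.0000 cont=0.0000 V=0.0000[hold]; j=6 S=253.7551 intr=0.0000 cont=0.0000 V=0.0000[hold]; j=7 S=325.6380 intr=0.0000 cont=0.0000 V=0.0000[hold]; j=8 S=417.8835 intr=0.0000 cont=0.0000 V=0.0000[hold]  S*(8)=120.0755
k=7: j=0 S=64.3656 intr=89.1144 cont=88.4317 V=89.1144[EX]; j=1 S=82.5988 intr=70.8812 cont=70.1985 V=70.8812[EX]; j=2 S=105.9971 intr=47.4829 cont=46.8002 V=47.4829[EX]; j=3 S=136.0236 intr=17.4564 cont=21.3916 V=21.3916[hold]; j=4 S=174.5559 intr=0.0000 cont=4.5580 V=4.5580[hold]; j=5 S=224.0035 intr=0.0000 cont=0.0000 V=0.0000[hold]; j=6 S=287.4584 intr=0.0000 cont=0.0000 V=0.0000[hold]; j=7 S=368.8885 intr=0.0000 cont=0.0000 V=0.0000[hold]  S*(7)=105.9971
k=6: j=0 S=72.9145 intr=80.5655 cont=79.8828 V=80.5655[EX]; j=1 S=93.5694 intr=59.9106 cont=59.2279 V=59.9106[EX]; j=2 S=120.0755 intr=33.4045 cont=34.6287 V=34.6287[hold]; j=3 S=154.0900 intr=0.0000 cont=13.1395 V=13.1395[hold]; j=4 S=197.7401 intr=0.0000 cont=2.3291 V=2.3291[hold]; j=5 S=253.7551 intr=0.0000 cont=0.0000 V=0.0000[hold]; j=6 S=325.6380 intr=0.0000 cont=0.0000 V=0.0000[hold]  S*(6)=93.5694
k=5: j=0 S=82.5988 intr=70.8812 cont=70.1985 V=70.8812[EX]; j=1 S=105.9971 intr=47.4829 cont=47.3934 V=47.4829[EX]; j=2 S=136.0236 intr=17.4564 cont=24.0618 V=24.0618[hold]; j=3 S=174.5559 intr=0.0000 cont=7.8427 V=7.8427[hold]; j=4 S=224.0035 intr=0.0000 cont=1.1901 V=1.1901[hold]; j=5 S=287.4584 intr=0.0000 cont=0.0000 V=0.0000[hold]  S*(5)=105.9971
k=4: j=0 S=93.5694 intr=59.9106 cont=59.2279 V=59.9106[EX]; j=1 S=120.0755 intr=33.4045 cont=35.9226 V=35.9226[hold]; j=2 S=154.0900 intr=0.0000 cont=16.0955 V=16.0955[hold]; j=3 S=197.7401 intr=0.0000 cont=4.5842 V=4.5842[hold]; j=4 S=253.7551 intr=0.0000 cont=0.6081 V=0.6081[hold]  S*(4)=93.5694
k=3: j=0 S=105.9971 intr=47.4829 cont=48.0204 V=48.0204[hold]; j=1 S=136.0236 intr=17.4564 cont=26.1553 V=26.1553[hold]; j=2 S=174.5559 intr=0.0000 cont=10.4460 V=10.4460[hold]; j=3 S=224.0035 intr=0.0000 cont=2.6371 V=2.6371[hold]  S*(3)=-
k=2: j=0 S=120.0755 intr=33.4045 cont=37.2117 V=37.2117[hold]; j=1 S=154.0900 intr=0.0000 cont=18.4268 V=18.4268[hold]; j=2 S=197.7401 intr=0.0000 cont=6.6156 V=6.6156[hold]  S*(2)=-
k=1: j=0 S=136.0236 intr=17.4564 cont=27.9437 V=27.9437[hold]; j=1 S=174.5559 intr=0.0000 cont=12.6215 V=12.6215[hold]  S*(1)=-
k=0: j=0 S=154.0900 intr=0.0000 cont=20.3948 V=20.3948[hold]  S*(0)=-

price = 20.3948
boundary = - - - - 93.5694 105.9971 93.5694 105.9971 120.0755
tree:
20.3948
27.9437 12.6215
37.2117 18.4268 6.6156
48.0204 26.1553 10.4460 2.6371
59.9106 35.9226 16.0955 4.5842 0.6081
70.8812 47.4829 24.0618 7.8427 1.1901 0.0000
80.5655 59.9106 34.6287 13.1395 2.3291 0.0000 0.0000
89.1144 70.8812 47.4829 21.3916 4.5580 0.0000 0.0000 0.0000
96.6610 80.5655 59.9106 33.4045 8.9200 0.0000 0.0000 0.0000 0.0000
103.3228 89.1144 70.8812 47.4829 17.4564 0.0000 0.0000 0.0000 0.0000 0.0000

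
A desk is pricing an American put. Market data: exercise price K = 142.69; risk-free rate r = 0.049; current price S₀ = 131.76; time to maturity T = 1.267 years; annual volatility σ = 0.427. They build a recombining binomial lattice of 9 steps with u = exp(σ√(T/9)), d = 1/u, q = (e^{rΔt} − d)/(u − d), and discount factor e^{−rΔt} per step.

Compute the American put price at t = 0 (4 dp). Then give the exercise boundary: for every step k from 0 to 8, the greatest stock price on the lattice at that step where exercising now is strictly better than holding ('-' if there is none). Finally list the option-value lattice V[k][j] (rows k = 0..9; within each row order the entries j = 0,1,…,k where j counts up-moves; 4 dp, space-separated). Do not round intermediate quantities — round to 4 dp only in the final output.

Δt=0.14078, u=1.17376, d=0.85196, q=0.48154, disc=e^(-rΔt)=0.99313
k=9 terminal: V=max(K-S,0) → 111.5319 99.7631 83.5491 61.2109 30.4353 0.0000 0.0000 0.0000 0.0000 0.0000
k=8: j=0 S=36.5721 intr=106.1179 cont=105.1370 V=106.1179[EX]; j=1 S=50.3858 intr=92.3042 cont=91.3232 V=92.3042[EX]; j=2 S=69.4172 intr=73.2728 cont=72.2919 V=73.2728[EX]; j=3 S=95.6368 intr=47.0532 cont=46.0722 V=47.0532[EX]; j=4 S=131.7600 intr=10.9300 cont=15.6709 V=15.6709[hold]; j=5 S=181.5273 intr=0.0000 cont=0.0000 V=0.0000[hold]; j=6 S=250.0923 intr=0.0000 cont=0.0000 V=0.0000[hold]; j=7 S=344.5550 intr=0.0000 cont=0.0000 V=0.0000[hold]; j=8 S=474.6975 intr=0.0000 cont=0.0000 V=0.0000[hold]  S*(8)=95.6368
k=7: j=0 S=42.9269 intr=99.7631 cont=98.7822 V=99.7631[EX]; j=1 S=59.1409 intr=83.5491 cont=82.5682 V=83.5491[EX]; j=2 S=81.4791 intr=61.2109 cont=60.2300 V=61.2109[EX]; j=3 S=112.2547 intr=30.4353 cont=31.7217 V=31.7217[hold]; j=4 S=154.6546 intr=0.0000 cont=8.0689 V=8.0689[hold]; j=5 S=213.0694 intr=0.0000 cont=0.0000 V=0.0000[hold]; j=6 S=293.5482 intr=0.0000 cont=0.0000 V=0.0000[hold]; j=7 S=404.4248 intr=0.0000 cont=0.0000 V=0.0000[hold]  S*(7)=81.4791
k=6: j=0 S=50.3858 intr=92.3042 cont=91.3232 V=92.3042[EX]; j=1 S=69.4172 intr=73.2728 cont=72.2919 V=73.2728[EX]; j=2 S=95.6368 intr=47.0532 cont=46.6874 V=47.0532[EX]; j=3 S=131.7600 intr=10.9300 cont=20.1921 V=20.1921[hold]; j=4 S=181.5273 intr=0.0000 cont=4.1546 V=4.1546[hold]; j=5 S=250.0923 intr=0.0000 cont=0.0000 V=0.0000[hold]; j=6 S=344.5550 intr=0.0000 cont=0.0000 V=0.0000[hold]  S*(6)=95.6368
k=5: j=0 S=59.1409 intr=83.5491 cont=82.5682 V=83.5491[EX]; j=1 S=81.4791 intr=61.2109 cont=60.2300 V=61.2109[EX]; j=2 S=112.2547 intr=30.4353 cont=33.8839 V=33.8839[hold]; j=3 S=154.6546 intr=0.0000 cont=12.3836 V=12.3836[hold]; j=4 S=213.0694 intr=0.0000 cont=2.1392 V=2.1392[hold]; j=5 S=293.5482 intr=0.0000 cont=0.0000 V=0.0000[hold]  S*(5)=81.4791
k=4: j=0 S=69.4172 intr=73.2728 cont=72.2919 V=73.2728[EX]; j=1 S=95.6368 intr=47.0532 cont=47.7214 V=47.7214[hold]; j=2 S=131.7600 intr=10.9300 cont=23.3688 V=23.3688[hold]; j=3 S=181.5273 intr=0.0000 cont=7.3993 V=7.3993[hold]; j=4 S=250.0923 intr=0.0000 cont=1.1014 V=1.1014[hold]  S*(4)=69.4172
k=3: j=0 S=81.4791 intr=61.2109 cont=60.5496 V=61.2109[EX]; j=1 S=112.2547 intr=30.4353 cont=35.7472 V=35.7472[hold]; j=2 S=154.6546 intr=0.0000 cont=15.5710 V=15.5710[hold]; j=3 S=213.0694 intr=0.0000 cont=4.3366 V=4.3366[hold]  S*(3)=81.4791
k=2: j=0 S=95.6368 intr=47.0532 cont=48.6125 V=48.6125[hold]; j=1 S=131.7600 intr=10.9300 cont=25.8525 V=25.8525[hold]; j=2 S=181.5273 intr=0.0000 cont=10.0913 V=10.0913[hold]  S*(2)=-
k=1: j=0 S=112.2547 intr=30.4353 cont=37.3938 V=37.3938[hold]; j=1 S=154.6546 intr=0.0000 cont=18.1373 V=18.1373[hold]  S*(1)=-
k=0: j=0 S=131.7600 intr=10.9300 cont=27.9276 V=27.9276[hold]  S*(0)=-

price = 27.9276
boundary = - - - 81.4791 69.4172 81.4791 95.6368 81.4791 95.6368
tree:
27.9276
37.3938 18.1373
48.6125 25.8525 10.0913
61.2109 35.7472 15.5710 4.3366
73.2728 47.7214 23.3688 7.3993 1.1014
83.5491 61.2109 33.8839 12.3836 2.1392 0.0000
92.3042 73.2728 47.0532 20.1921 4.1546 0.0000 0.0000
99.7631 83.5491 61.2109 31.7217 8.0689 0.0000 0.0000 0.0000
106.1179 92.3042 73.2728 47.0532 15.6709 0.0000 0.0000 0.0000 0.0000
111.5319 99.7631 83.5491 61.2109 30.4353 0.0000 0.0000 0.0000 0.0000 0.0000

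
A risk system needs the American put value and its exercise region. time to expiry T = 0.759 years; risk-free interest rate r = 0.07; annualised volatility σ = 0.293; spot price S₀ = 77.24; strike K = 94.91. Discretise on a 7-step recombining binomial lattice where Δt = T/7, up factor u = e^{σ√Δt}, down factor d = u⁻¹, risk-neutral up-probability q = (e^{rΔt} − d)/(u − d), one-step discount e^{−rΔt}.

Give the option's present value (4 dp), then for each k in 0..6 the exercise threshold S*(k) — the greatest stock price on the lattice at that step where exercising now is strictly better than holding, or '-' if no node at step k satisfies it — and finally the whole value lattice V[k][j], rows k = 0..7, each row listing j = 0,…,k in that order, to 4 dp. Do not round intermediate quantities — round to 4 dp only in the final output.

price = 18.3008
boundary = - 70.1361 63.6855 70.1361 77.2400 70.1361 77.2400
tree:
18.3008
24.7739 12.4831
31.2245 17.9423 7.5330
37.0818 24.7739 11.7822 3.6479
42.4004 31.2245 17.6700 6.4187 1.0959
47.2299 37.0818 24.7739 10.9218 2.2782 0.0000
51.6151 42.4004 31.2245 17.6700 4.7363 0.0000 0.0000
55.5970 47.2299 37.0818 24.7739 9.8465 0.0000 0.0000 0.0000

Δt=0.10843, u=1.10129, d=0.90803, q=0.51532, disc=e^(-rΔt)=0.99244
k=7 terminal: V=max(K-S,0) → 55.5970 47.2299 37.0818 24.7739 9.8465 0.0000 0.0000 0.0000
k=6: j=0 S=43.2949 intr=51.6151 cont=50.8975 V=51.6151[EX]; j=1 S=52.5096 intr=42.4004 cont=41.6828 V=42.4004[EX]; j=2 S=63.6855 intr=31.2245 cont=30.5069 V=31.2245[EX]; j=3 S=77.2400 intr=17.6700 cont=16.9524 V=17.6700[EX]; j=4 S=93.6794 intr=1.2306 cont=4.7363 V=4.7363[hold]; j=5 S=113.6177 intr=0.0000 cont=0.0000 V=0.0000[hold]; j=6 S=137.7996 intr=0.0000 cont=0.0000 V=0.0000[hold]  S*(6)=77.2400
k=5: j=0 S=47.6801 intr=47.2299 cont=46.5122 V=47.2299[EX]; j=1 S=57.8282 intr=37.0818 cont=36.3642 V=37.0818[EX]; j=2 S=70.1361 intr=24.7739 cont=24.0563 V=24.7739[EX]; j=3 S=85.0635 intr=9.8465 cont=10.9218 V=10.9218[hold]; j=4 S=103.1680 intr=0.0000 cont=2.2782 V=2.2782[hold]; j=5 S=125.1258 intr=0.0000 cont=0.0000 V=0.0000[hold]  S*(5)=70.1361
k=4: j=0 S=52.5096 intr=42.4004 cont=41.6828 V=42.4004[EX]; j=1 S=63.6855 intr=31.2245 cont=30.5069 V=31.2245[EX]; j=2 S=77.2400 intr=17.6700 cont=17.5023 V=17.6700[EX]; j=3 S=93.6794 intr=1.2306 cont=6.4187 V=6.4187[hold]; j=4 S=113.6177 intr=0.0000 cont=1.0959 V=1.0959[hold]  S*(4)=77.2400
k=3: j=0 S=57.8282 intr=37.0818 cont=36.3642 V=37.0818[EX]; j=1 S=70.1361 intr=24.7739 cont=24.0563 V=24.7739[EX]; j=2 S=85.0635 intr=9.8465 cont=11.7822 V=11.7822[hold]; j=3 S=103.1680 intr=0.0000 cont=3.6479 V=3.6479[hold]  S*(3)=70.1361
k=2: j=0 S=63.6855 intr=31.2245 cont=30.5069 V=31.2245[EX]; j=1 S=77.2400 intr=17.6700 cont=17.9423 V=17.9423[hold]; j=2 S=93.6794 intr=1.2306 cont=7.5330 V=7.5330[hold]  S*(2)=63.6855
k=1: j=0 S=70.1361 intr=24.7739 cont=24.1956 V=24.7739[EX]; j=1 S=85.0635 intr=9.8465 cont=12.4831 V=12.4831[hold]  S*(1)=70.1361
k=0: j=0 S=77.2400 intr=17.6700 cont=18.3008 V=18.3008[hold]  S*(0)=-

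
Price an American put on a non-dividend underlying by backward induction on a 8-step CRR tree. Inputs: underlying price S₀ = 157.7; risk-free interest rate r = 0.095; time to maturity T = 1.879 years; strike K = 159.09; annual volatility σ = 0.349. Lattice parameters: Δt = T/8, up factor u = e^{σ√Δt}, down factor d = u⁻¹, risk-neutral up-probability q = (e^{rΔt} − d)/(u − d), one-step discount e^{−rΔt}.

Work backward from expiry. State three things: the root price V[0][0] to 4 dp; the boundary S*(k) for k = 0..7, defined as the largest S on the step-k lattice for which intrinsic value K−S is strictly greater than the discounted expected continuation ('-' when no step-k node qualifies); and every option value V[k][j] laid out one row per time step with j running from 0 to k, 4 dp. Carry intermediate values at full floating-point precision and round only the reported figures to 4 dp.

price = 20.2098
boundary = - - 112.4396 94.9431 112.4396 94.9431 112.4396 133.1605
tree:
20.2098
31.2005 11.1038
46.6504 18.5203 4.8502
64.1469 29.9562 8.9375 1.3490
78.9209 46.6504 16.0929 2.8275 0.0652
91.3959 64.1469 28.0613 5.9224 0.1400 0.0000
101.9297 78.9209 46.6504 12.3965 0.3009 0.0000 0.0000
110.8243 91.3959 64.1469 25.9295 0.6468 0.0000 0.0000 0.0000
118.3348 101.9297 78.9209 46.6504 1.3900 0.0000 0.0000 0.0000 0.0000

Δt=0.23488, u=1.18428, d=0.84439, q=0.52420, disc=e^(-rΔt)=0.97793
k=8 terminal: V=max(K-S,0) → 118.3348 101.9297 78.9209 46.6504 1.3900 0.0000 0.0000 0.0000 0.0000
k=7: j=0 S=48.2657 intr=110.8243 cont=107.3138 V=110.8243[EX]; j=1 S=67.6941 intr=91.3959 cont=87.8854 V=91.3959[EX]; j=2 S=94.9431 intr=64.1469 cont=60.6364 V=64.1469[EX]; j=3 S=133.1605 intr=25.9295 cont=22.4190 V=25.9295[EX]; j=4 S=186.7617 intr=0.0000 cont=0.6468 V=0.6468[hold]; j=5 S=261.9390 intr=0.0000 cont=0.0000 V=0.0000[hold]; j=6 S=367.3774 intr=0.0000 cont=0.0000 V=0.0000[hold]; j=7 S=515.2580 intr=0.0000 cont=0.0000 V=0.0000[hold]  S*(7)=133.1605
k=6: j=0 S=57.1603 intr=101.9297 cont=98.4192 V=101.9297[EX]; j=1 S=80.1691 intr=78.9209 cont=75.4104 V=78.9209[EX]; j=2 S=112.4396 intr=46.6504 cont=43.1399 V=46.6504[EX]; j=3 S=157.7000 intr=1.3900 cont=12.3965 V=12.3965[hold]; j=4 S=221.1790 intr=0.0000 cont=0.3009 V=0.3009[hold]; j=5 S=310.2103 intr=0.0000 cont=0.0000 V=0.0000[hold]; j=6 S=435.0794 intr=0.0000 cont=0.0000 V=0.0000[hold]  S*(6)=112.4396
k=5: j=0 S=67.6941 intr=91.3959 cont=87.8854 V=91.3959[EX]; j=1 S=94.9431 intr=64.1469 cont=60.6364 V=64.1469[EX]; j=2 S=133.1605 intr=25.9295 cont=28.0613 V=28.0613[hold]; j=3 S=186.7617 intr=0.0000 cont=5.9224 V=5.9224[hold]; j=4 S=261.9390 intr=0.0000 cont=0.1400 V=0.1400[hold]; j=5 S=367.3774 intr=0.0000 cont=0.0000 V=0.0000[hold]  S*(5)=94.9431
k=4: j=0 S=80.1691 intr=78.9209 cont=75.4104 V=78.9209[EX]; j=1 S=112.4396 intr=46.6504 cont=44.2327 V=46.6504[EX]; j=2 S=157.7000 intr=1.3900 cont=16.0929 V=16.0929[hold]; j=3 S=221.1790 intr=0.0000 cont=2.8275 V=2.8275[hold]; j=4 S=310.2103 intr=0.0000 cont=0.0652 V=0.0652[hold]  S*(4)=112.4396
k=3: j=0 S=94.9431 intr=64.1469 cont=60.6364 V=64.1469[EX]; j=1 S=133.1605 intr=25.9295 cont=29.9562 V=29.9562[hold]; j=2 S=186.7617 intr=0.0000 cont=8.9375 V=8.9375[hold]; j=3 S=261.9390 intr=0.0000 cont=1.3490 V=1.3490[hold]  S*(3)=94.9431
k=2: j=0 S=112.4396 intr=46.6504 cont=45.2041 V=46.6504[EX]; j=1 S=157.7000 intr=1.3900 cont=18.5203 V=18.5203[hold]; j=2 S=221.1790 intr=0.0000 cont=4.8502 V=4.8502[hold]  S*(2)=112.4396
k=1: j=0 S=133.1605 intr=25.9295 cont=31.2005 V=31.2005[hold]; j=1 S=186.7617 intr=0.0000 cont=11.1038 V=11.1038[hold]  S*(1)=-
k=0: j=0 S=157.7000 intr=1.3900 cont=20.2098 V=20.2098[hold]  S*(0)=-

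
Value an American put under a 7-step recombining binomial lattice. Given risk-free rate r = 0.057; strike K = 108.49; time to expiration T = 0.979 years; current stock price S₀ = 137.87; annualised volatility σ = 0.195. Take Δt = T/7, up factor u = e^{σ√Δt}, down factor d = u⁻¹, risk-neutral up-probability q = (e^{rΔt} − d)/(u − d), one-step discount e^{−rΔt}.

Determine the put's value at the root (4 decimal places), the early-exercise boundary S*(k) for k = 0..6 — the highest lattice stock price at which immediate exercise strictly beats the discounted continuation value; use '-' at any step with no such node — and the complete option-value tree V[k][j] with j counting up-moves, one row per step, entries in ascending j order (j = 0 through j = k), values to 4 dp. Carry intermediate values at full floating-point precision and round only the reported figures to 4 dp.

price = 0.5819
boundary = - - - - - 95.7447 89.0111
tree:
0.5819
1.1265 0.1203
2.1474 0.2617 0.0000
4.0119 0.5693 0.0000 0.0000
7.2931 1.2383 0.0000 0.0000 0.0000
12.7453 2.6936 0.0000 0.0000 0.0000 0.0000
19.4789 5.8592 0.0000 0.0000 0.0000 0.0000 0.0000
25.7390 12.7453 0.0000 0.0000 0.0000 0.0000 0.0000 0.0000

params: Δt=0.13986 u=1.07565 d=0.92967 q=0.53660 e^(-rΔt)=0.99206
t_7 payoffs: 25.7390 12.7453 0.0000 0.0000 0.0000 0.0000 0.0000 0.0000
t_6: node(6,0) S=89.0111 payoff=19.4789 vs cont=18.6175 → 19.4789 [stop]  node(6,1) S=102.9878 payoff=5.5022 vs cont=5.8592 → 5.8592 [wait]  node(6,2) S=119.1593 payoff=0.0000 vs cont=0.0000 → 0.0000 [wait]  node(6,3) S=137.8700 payoff=0.0000 vs cont=0.0000 → 0.0000 [wait]  node(6,4) S=159.5187 payoff=0.0000 vs cont=0.0000 → 0.0000 [wait]  node(6,5) S=184.5668 payoff=0.0000 vs cont=0.0000 → 0.0000 [wait]  node(6,6) S=213.5480 payoff=0.0000 vs cont=0.0000 → 0.0000 [wait]  ⇒ S*(6)=89.0111
t_5: node(5,0) S=95.7447 payoff=12.7453 vs cont=12.0739 → 12.7453 [stop]  node(5,1) S=110.7789 payoff=0.0000 vs cont=2.6936 → 2.6936 [wait]  node(5,2) S=128.1737 payoff=0.0000 vs cont=0.0000 → 0.0000 [wait]  node(5,3) S=148.2999 payoff=0.0000 vs cont=0.0000 → 0.0000 [wait]  node(5,4) S=171.5863 payoff=0.0000 vs cont=0.0000 → 0.0000 [wait]  node(5,5) S=198.5293 payoff=0.0000 vs cont=0.0000 → 0.0000 [wait]  ⇒ S*(5)=95.7447
t_4: node(4,0) S=102.9878 payoff=5.5022 vs cont=7.2931 → 7.2931 [wait]  node(4,1) S=119.1593 payoff=0.0000 vs cont=1.2383 → 1.2383 [wait]  node(4,2) S=137.8700 payoff=0.0000 vs cont=0.0000 → 0.0000 [wait]  node(4,3) S=159.5187 payoff=0.0000 vs cont=0.0000 → 0.0000 [wait]  node(4,4) S=184.5668 payoff=0.0000 vs cont=0.0000 → 0.0000 [wait]  ⇒ S*(4)=-
t_3: node(3,0) S=110.7789 payoff=0.0000 vs cont=4.0119 → 4.0119 [wait]  node(3,1) S=128.1737 payoff=0.0000 vs cont=0.5693 → 0.5693 [wait]  node(3,2) S=148.2999 payoff=0.0000 vs cont=0.0000 → 0.0000 [wait]  node(3,3) S=171.5863 payoff=0.0000 vs cont=0.0000 → 0.0000 [wait]  ⇒ S*(3)=-
t_2: node(2,0) S=119.1593 payoff=0.0000 vs cont=2.1474 → 2.1474 [wait]  node(2,1) S=137.8700 payoff=0.0000 vs cont=0.2617 → 0.2617 [wait]  node(2,2) S=159.5187 payoff=0.0000 vs cont=0.0000 → 0.0000 [wait]  ⇒ S*(2)=-
t_1: node(1,0) S=128.1737 payoff=0.0000 vs cont=1.1265 → 1.1265 [wait]  node(1,1) S=148.2999 payoff=0.0000 vs cont=0.1203 → 0.1203 [wait]  ⇒ S*(1)=-
t_0: node(0,0) S=137.8700 payoff=0.0000 vs cont=0.5819 → 0.5819 [wait]  ⇒ S*(0)=-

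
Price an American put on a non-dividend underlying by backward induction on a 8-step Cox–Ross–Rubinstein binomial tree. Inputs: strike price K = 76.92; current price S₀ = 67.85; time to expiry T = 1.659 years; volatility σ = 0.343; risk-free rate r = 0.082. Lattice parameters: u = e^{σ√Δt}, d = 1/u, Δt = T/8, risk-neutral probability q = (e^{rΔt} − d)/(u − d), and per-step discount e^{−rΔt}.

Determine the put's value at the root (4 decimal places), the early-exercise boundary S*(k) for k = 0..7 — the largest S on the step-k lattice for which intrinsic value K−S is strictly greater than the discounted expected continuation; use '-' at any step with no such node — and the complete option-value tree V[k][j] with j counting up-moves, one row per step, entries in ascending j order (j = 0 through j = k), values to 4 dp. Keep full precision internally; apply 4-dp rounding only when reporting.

price = 13.6345
boundary = - - 49.6454 42.4662 49.6454 58.0383 49.6454 58.0383
tree:
13.6345
19.5715 8.5125
27.2746 12.9884 4.5924
34.4538 19.1806 7.6054 1.9157
40.5948 27.2746 12.2175 3.5271 0.4661
45.8478 34.4538 18.8817 6.3654 0.9790 0.0000
50.3411 40.5948 27.2746 11.1796 2.0561 0.0000 0.0000
54.1846 45.8478 34.4538 18.8817 4.3185 0.0000 0.0000 0.0000
57.4724 50.3411 40.5948 27.2746 9.0700 0.0000 0.0000 0.0000 0.0000

Δt=0.20738  u=1.16906  d=0.85539  q=0.51571  discount=0.98314
step 8 (expiry): payoffs max(K−S,0) = 57.4724 50.3411 40.5948 27.2746 9.0700 0.0000 0.0000 0.0000 0.0000
step 7: (k=7,j=0): S=22.7354, (K−S)⁺=54.1846, hold=52.8877 ⇒ V=54.1846 exercise | (k=7,j=1): S=31.0722, (K−S)⁺=45.8478, hold=44.5508 ⇒ V=45.8478 exercise | (k=7,j=2): S=42.4662, (K−S)⁺=34.4538, hold=33.1568 ⇒ V=34.4538 exercise | (k=7,j=3): S=58.0383, (K−S)⁺=18.8817, hold=17.5848 ⇒ V=18.8817 exercise | (k=7,j=4): S=79.3205, (K−S)⁺=0.0000, hold=4.3185 ⇒ V=4.3185 continue | (k=7,j=5): S=108.4067, (K−S)⁺=0.0000, hold=0.0000 ⇒ V=0.0000 continue | (k=7,j=6): S=148.1587, (K−S)⁺=0.0000, hold=0.0000 ⇒ V=0.0000 continue | (k=7,j=7): S=202.4874, (K−S)⁺=0.0000, hold=0.0000 ⇒ V=0.0000 continue  boundary S*=58.0383
step 6: (k=6,j=0): S=26.5789, (K−S)⁺=50.3411, hold=49.0441 ⇒ V=50.3411 exercise | (k=6,j=1): S=36.3252, (K−S)⁺=40.5948, hold=39.2978 ⇒ V=40.5948 exercise | (k=6,j=2): S=49.6454, (K−S)⁺=27.2746, hold=25.9777 ⇒ V=27.2746 exercise | (k=6,j=3): S=67.8500, (K−S)⁺=9.0700, hold=11.1796 ⇒ V=11.1796 continue | (k=6,j=4): S=92.7301, (K−S)⁺=0.0000, hold=2.0561 ⇒ V=2.0561 continue | (k=6,j=5): S=126.7336, (K−S)⁺=0.0000, hold=0.0000 ⇒ V=0.0000 continue | (k=6,j=6): S=173.2058, (K−S)⁺=0.0000, hold=0.0000 ⇒ V=0.0000 continue  boundary S*=49.6454
step 5: (k=5,j=0): S=31.0722, (K−S)⁺=45.8478, hold=44.5508 ⇒ V=45.8478 exercise | (k=5,j=1): S=42.4662, (K−S)⁺=34.4538, hold=33.1568 ⇒ V=34.4538 exercise | (k=5,j=2): S=58.0383, (K−S)⁺=18.8817, hold=18.6544 ⇒ V=18.8817 exercise | (k=5,j=3): S=79.3205, (K−S)⁺=0.0000, hold=6.3654 ⇒ V=6.3654 continue | (k=5,j=4): S=108.4067, (K−S)⁺=0.0000, hold=0.9790 ⇒ V=0.9790 continue | (k=5,j=5): S=148.1587, (K−S)⁺=0.0000, hold=0.0000 ⇒ V=0.0000 continue  boundary S*=58.0383
step 4: (k=4,j=0): S=36.3252, (K−S)⁺=40.5948, hold=39.2978 ⇒ V=40.5948 exercise | (k=4,j=1): S=49.6454, (K−S)⁺=27.2746, hold=25.9777 ⇒ V=27.2746 exercise | (k=4,j=2): S=67.8500, (K−S)⁺=9.0700, hold=12.2175 ⇒ V=12.2175 continue | (k=4,j=3): S=92.7301, (K−S)⁺=0.0000, hold=3.5271 ⇒ V=3.5271 continue | (k=4,j=4): S=126.7336, (K−S)⁺=0.0000, hold=0.4661 ⇒ V=0.4661 continue  boundary S*=49.6454
step 3: (k=3,j=0): S=42.4662, (K−S)⁺=34.4538, hold=33.1568 ⇒ V=34.4538 exercise | (k=3,j=1): S=58.0383, (K−S)⁺=18.8817, hold=19.1806 ⇒ V=19.1806 continue | (k=3,j=2): S=79.3205, (K−S)⁺=0.0000, hold=7.6054 ⇒ V=7.6054 continue | (k=3,j=3): S=108.4067, (K−S)⁺=0.0000, hold=1.9157 ⇒ V=1.9157 continue  boundary S*=42.4662
step 2: (k=2,j=0): S=49.6454, (K−S)⁺=27.2746, hold=26.1292 ⇒ V=27.2746 exercise | (k=2,j=1): S=67.8500, (K−S)⁺=9.0700, hold=12.9884 ⇒ V=12.9884 continue | (k=2,j=2): S=92.7301, (K−S)⁺=0.0000, hold=4.5924 ⇒ V=4.5924 continue  boundary S*=49.6454
step 1: (k=1,j=0): S=58.0383, (K−S)⁺=18.8817, hold=19.5715 ⇒ V=19.5715 continue | (k=1,j=1): S=79.3205, (K−S)⁺=0.0000, hold=8.5125 ⇒ V=8.5125 continue  boundary S*=-
step 0: (k=0,j=0): S=67.8500, (K−S)⁺=9.0700, hold=13.6345 ⇒ V=13.6345 continue  boundary S*=-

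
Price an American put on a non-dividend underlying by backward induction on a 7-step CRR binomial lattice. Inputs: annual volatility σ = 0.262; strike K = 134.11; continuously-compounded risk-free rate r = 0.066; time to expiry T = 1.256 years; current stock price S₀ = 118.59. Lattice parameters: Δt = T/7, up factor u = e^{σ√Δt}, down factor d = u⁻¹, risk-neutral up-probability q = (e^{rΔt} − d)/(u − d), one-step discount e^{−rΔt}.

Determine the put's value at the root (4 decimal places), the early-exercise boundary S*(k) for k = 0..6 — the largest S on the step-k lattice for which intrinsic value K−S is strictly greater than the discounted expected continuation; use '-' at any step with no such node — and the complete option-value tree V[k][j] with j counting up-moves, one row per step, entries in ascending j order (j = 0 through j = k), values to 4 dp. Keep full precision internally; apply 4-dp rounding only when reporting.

price = 19.0844
boundary = - 106.1328 94.9842 106.1328 94.9842 106.1328 118.5900
tree:
19.0844
27.9772 11.4981
39.1258 18.2898 5.6344
49.1033 27.9772 9.9690 1.8535
58.0327 39.1258 17.0910 3.7729 0.1647
66.0242 49.1033 27.9772 7.6620 0.3515 0.0000
73.1762 58.0327 39.1258 15.5200 0.7501 0.0000 0.0000
79.5769 66.0242 49.1033 27.9772 1.6007 0.0000 0.0000 0.0000

Δt=0.17943, u=1.11737, d=0.89496, q=0.52584, disc=e^(-rΔt)=0.98823
k=7 terminal: V=max(K-S,0) → 79.5769 66.0242 49.1033 27.9772 1.6007 0.0000 0.0000 0.0000
k=6: j=0 S=60.9338 intr=73.1762 cont=71.5974 V=73.1762[EX]; j=1 S=76.0773 intr=58.0327 cont=56.4539 V=58.0327[EX]; j=2 S=94.9842 intr=39.1258 cont=37.5470 V=39.1258[EX]; j=3 S=118.5900 intr=15.5200 cont=13.9412 V=15.5200[EX]; j=4 S=148.0623 intr=0.0000 cont=0.7501 V=0.7501[hold]; j=5 S=184.8592 intr=0.0000 cont=0.0000 V=0.0000[hold]; j=6 S=230.8010 intr=0.0000 cont=0.0000 V=0.0000[hold]  S*(6)=118.5900
k=5: j=0 S=68.0858 intr=66.0242 cont=64.4454 V=66.0242[EX]; j=1 S=85.0067 intr=49.1033 cont=47.5245 V=49.1033[EX]; j=2 S=106.1328 intr=27.9772 cont=26.3984 V=27.9772[EX]; j=3 S=132.5093 intr=1.6007 cont=7.6620 V=7.6620[hold]; j=4 S=165.4409 intr=0.0000 cont=0.3515 V=0.3515[hold]; j=5 S=206.5568 intr=0.0000 cont=0.0000 V=0.0000[hold]  S*(5)=106.1328
k=4: j=0 S=76.0773 intr=58.0327 cont=56.4539 V=58.0327[EX]; j=1 S=94.9842 intr=39.1258 cont=37.5470 V=39.1258[EX]; j=2 S=118.5900 intr=15.5200 cont=17.0910 V=17.0910[hold]; j=3 S=148.0623 intr=0.0000 cont=3.7729 V=3.7729[hold]; j=4 S=184.8592 intr=0.0000 cont=0.1647 V=0.1647[hold]  S*(4)=94.9842
k=3: j=0 S=85.0067 intr=49.1033 cont=47.5245 V=49.1033[EX]; j=1 S=106.1328 intr=27.9772 cont=27.2147 V=27.9772[EX]; j=2 S=132.5093 intr=1.6007 cont=9.9690 V=9.9690[hold]; j=3 S=165.4409 intr=0.0000 cont=1.8535 V=1.8535[hold]  S*(3)=106.1328
k=2: j=0 S=94.9842 intr=39.1258 cont=37.5470 V=39.1258[EX]; j=1 S=118.5900 intr=15.5200 cont=18.2898 V=18.2898[hold]; j=2 S=148.0623 intr=0.0000 cont=5.6344 V=5.6344[hold]  S*(2)=94.9842
k=1: j=0 S=106.1328 intr=27.9772 cont=27.8377 V=27.9772[EX]; j=1 S=132.5093 intr=1.6007 cont=11.4981 V=11.4981[hold]  S*(1)=106.1328
k=0: j=0 S=118.5900 intr=15.5200 cont=19.0844 V=19.0844[hold]  S*(0)=-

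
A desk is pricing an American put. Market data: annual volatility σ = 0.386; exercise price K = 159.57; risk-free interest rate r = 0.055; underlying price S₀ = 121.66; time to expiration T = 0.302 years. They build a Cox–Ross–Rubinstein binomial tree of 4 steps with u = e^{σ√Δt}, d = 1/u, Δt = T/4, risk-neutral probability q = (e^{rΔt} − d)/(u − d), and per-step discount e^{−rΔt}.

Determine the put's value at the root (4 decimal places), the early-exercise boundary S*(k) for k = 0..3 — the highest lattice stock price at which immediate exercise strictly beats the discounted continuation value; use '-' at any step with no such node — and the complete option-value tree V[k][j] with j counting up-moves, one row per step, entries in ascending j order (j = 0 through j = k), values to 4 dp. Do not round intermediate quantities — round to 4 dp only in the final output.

price = 38.2201
boundary = - 109.4172 121.6600 135.2727
tree:
38.2201
50.1528 26.2755
61.1636 37.9100 14.5366
71.0664 50.1528 24.2973 4.6248
79.9726 61.1636 37.9100 9.1615 0.0000

Δt=0.07550  u=1.11189  d=0.89937  q=0.49309  discount=0.99586
step 4 (expiry): payoffs max(K−S,0) = 79.9726 61.1636 37.9100 9.1615 0.0000
step 3: (k=3,j=0): S=88.5036, (K−S)⁺=71.0664, hold=70.4051 ⇒ V=71.0664 exercise | (k=3,j=1): S=109.4172, (K−S)⁺=50.1528, hold=49.4916 ⇒ V=50.1528 exercise | (k=3,j=2): S=135.2727, (K−S)⁺=24.2973, hold=23.6361 ⇒ V=24.2973 exercise | (k=3,j=3): S=167.2378, (K−S)⁺=0.0000, hold=4.6248 ⇒ V=4.6248 continue  boundary S*=135.2727
step 2: (k=2,j=0): S=98.4064, (K−S)⁺=61.1636, hold=60.5024 ⇒ V=61.1636 exercise | (k=2,j=1): S=121.6600, (K−S)⁺=37.9100, hold=37.2488 ⇒ V=37.9100 exercise | (k=2,j=2): S=150.4085, (K−S)⁺=9.1615, hold=14.5366 ⇒ V=14.5366 continue  boundary S*=121.6600
step 1: (k=1,j=0): S=109.4172, (K−S)⁺=50.1528, hold=49.4916 ⇒ V=50.1528 exercise | (k=1,j=1): S=135.2727, (K−S)⁺=24.2973, hold=26.2755 ⇒ V=26.2755 continue  boundary S*=109.4172
step 0: (k=0,j=0): S=121.6600, (K−S)⁺=37.9100, hold=38.2201 ⇒ V=38.2201 continue  boundary S*=-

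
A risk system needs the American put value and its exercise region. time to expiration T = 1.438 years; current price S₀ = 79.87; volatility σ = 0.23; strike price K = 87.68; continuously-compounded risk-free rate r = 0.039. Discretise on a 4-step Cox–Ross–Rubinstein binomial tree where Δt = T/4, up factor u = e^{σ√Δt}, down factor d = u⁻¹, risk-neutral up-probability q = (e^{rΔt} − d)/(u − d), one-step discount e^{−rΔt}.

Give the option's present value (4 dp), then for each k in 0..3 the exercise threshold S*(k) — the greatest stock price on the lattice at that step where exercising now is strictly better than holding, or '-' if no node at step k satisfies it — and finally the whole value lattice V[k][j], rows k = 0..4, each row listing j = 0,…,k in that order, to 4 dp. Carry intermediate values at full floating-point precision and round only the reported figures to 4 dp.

Δt=0.35950, u=1.14787, d=0.87118, q=0.51661, disc=e^(-rΔt)=0.98608
k=4 terminal: V=max(K-S,0) → 41.6734 27.0620 7.8100 0.0000 0.0000
k=3: j=0 S=52.8093 intr=34.8707 cont=33.6499 V=34.8707[EX]; j=1 S=69.5813 intr=18.0987 cont=16.8779 V=18.0987[EX]; j=2 S=91.6800 intr=0.0000 cont=3.7227 V=3.7227[hold]; j=3 S=120.7972 intr=0.0000 cont=0.0000 V=0.0000[hold]  S*(3)=69.5813
k=2: j=0 S=60.6180 intr=27.0620 cont=25.8413 V=27.0620[EX]; j=1 S=79.8700 intr=7.8100 cont=10.5234 V=10.5234[hold]; j=2 S=105.2363 intr=0.0000 cont=1.7745 V=1.7745[hold]  S*(2)=60.6180
k=1: j=0 S=69.5813 intr=18.0987 cont=18.2602 V=18.2602[hold]; j=1 S=91.6800 intr=0.0000 cont=5.9200 V=5.9200[hold]  S*(1)=-
k=0: j=0 S=79.8700 intr=7.8100 cont=11.7197 V=11.7197[hold]  S*(0)=-

price = 11.7197
boundary = - - 60.6180 69.5813
tree:
11.7197
18.2602 5.9200
27.0620 10.5234 1.7745
34.8707 18.0987 3.7227 0.0000
41.6734 27.0620 7.8100 0.0000 0.0000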